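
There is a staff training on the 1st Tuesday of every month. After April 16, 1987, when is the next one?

April 1987 starts on a Wednesday, so its 1st Tuesday is April 7, 1987 (6 days in).
That is not after April 16, 1987, so look at May 1987.
May 1987 starts on a Friday, so its 1st Tuesday is May 5, 1987 (4 days in).

May 5, 1987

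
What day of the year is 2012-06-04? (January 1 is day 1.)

156

Days in months before June: 31 + 29 + 31 + 30 + 31 = 152.
Plus 4 days into June → day 156.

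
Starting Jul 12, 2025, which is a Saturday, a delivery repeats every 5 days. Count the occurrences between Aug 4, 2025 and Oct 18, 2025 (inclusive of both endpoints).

15

Occurrences land 5·i days after Jul 12, 2025 for i = 0, 1, 2, …
Aug 4, 2025 is 23 days after the start; 23 ÷ 5 = 4 remainder 3; since the remainder is 3, round up to i = 5. First occurrence in the window: #6 on Aug 6, 2025 (5×5 = 25 days in).
Oct 18, 2025 is 98 days after the start; 98 ÷ 5 = 19 remainder 3. Last occurrence in the window: #20 on Oct 15, 2025.
Occurrences #6 through #20: 15 in total.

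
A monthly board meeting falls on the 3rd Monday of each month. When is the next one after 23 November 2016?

November 2016 starts on a Tuesday; its first Monday is the 7th, so the 3rd Monday is the 21st — 21 November 2016.
That is not after 23 November 2016, so look at December 2016.
December 2016 starts on a Thursday; its first Monday is the 5th, so the 3rd Monday is the 19th — 19 December 2016.

19 December 2016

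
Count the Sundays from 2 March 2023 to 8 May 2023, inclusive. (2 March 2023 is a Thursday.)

10

2 March 2023 is a Thursday; the first Sunday on or after it is 5 March 2023 (3 days later).
From 5 March 2023 to 8 May 2023: 26 + 30 + 8 = 64 days (rest of March, April, May).
64 ÷ 7 = 9 full weeks with remainder 1, so 9 more Sundays after the first → 10.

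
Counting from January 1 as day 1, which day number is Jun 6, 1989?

Days in months before Jun: 31 + 28 + 31 + 30 + 31 = 151.
Plus 6 days into Jun → day 157.

157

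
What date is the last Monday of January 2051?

30 January 2051

January 2051 begins on a Sunday, so the first Monday is January 2 (1 day later).
January 2051 has 31 days. Adding weeks: 2, 9, 16, 23, 30 — the last one ≤ 31 is the 30th.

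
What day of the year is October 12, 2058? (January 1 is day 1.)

285

Days in months before October: 31 + 28 + 31 + 30 + 31 + 30 + 31 + 31 + 30 = 273.
Plus 12 days into October → day 285.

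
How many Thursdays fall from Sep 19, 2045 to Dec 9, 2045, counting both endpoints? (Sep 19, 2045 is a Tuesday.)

Sep 19, 2045 is a Tuesday; the first Thursday on or after it is Sep 21, 2045 (2 days later).
From Sep 21, 2045 to Dec 9, 2045: 9 + 31 + 30 + 9 = 79 days (rest of Sep, Oct, Nov, Dec).
79 ÷ 7 = 11 full weeks with remainder 2, so 11 more Thursdays after the first → 12.

12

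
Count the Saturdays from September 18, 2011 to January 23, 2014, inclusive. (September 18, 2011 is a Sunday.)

September 18, 2011 is a Sunday; the first Saturday on or after it is September 24, 2011 (6 days later).
From September 24, 2011 to January 23, 2014: 98 + 366 + 365 + 23 = 852 days (rest of 2011, 2012, 2013, to January 23, 2014 in 2014).
852 ÷ 7 = 121 full weeks with remainder 5, so 121 more Saturdays after the first → 122.

122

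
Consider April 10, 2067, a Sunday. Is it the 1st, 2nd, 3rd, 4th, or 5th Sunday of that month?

Day 10 falls in week ⌈10/7⌉ of the month.
Days 1–7 hold the 1st Sunday, 8–14 the 2nd, 15–21 the 3rd, 22–28 the 4th, 29–31 the 5th.
10 is in the range for the 2nd.

2nd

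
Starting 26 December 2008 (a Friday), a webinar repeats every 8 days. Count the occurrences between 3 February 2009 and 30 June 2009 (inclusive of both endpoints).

19

Occurrences land 8·i days after 26 December 2008 for i = 0, 1, 2, …
3 February 2009 is 39 days after the start; 39 ÷ 8 = 4 remainder 7; since the remainder is 7, round up to i = 5. First occurrence in the window: #6 on 4 February 2009 (5×8 = 40 days in).
30 June 2009 is 186 days after the start; 186 ÷ 8 = 23 remainder 2. Last occurrence in the window: #24 on 28 June 2009.
Occurrences #6 through #24: 19 in total.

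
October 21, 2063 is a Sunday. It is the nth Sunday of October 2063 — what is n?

3rd

Day 21 falls in week ⌈21/7⌉ of the month.
Days 1–7 hold the 1st Sunday, 8–14 the 2nd, 15–21 the 3rd, 22–28 the 4th, 29–31 the 5th.
21 is in the range for the 3rd.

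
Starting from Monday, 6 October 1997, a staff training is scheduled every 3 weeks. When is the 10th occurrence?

The 10th occurrence is 9 intervals after the first: 9 × 21 = 189 days after 6 October 1997.
October has 31 days — 25 days to the end of October leaves 164.
November has 30 days (134 left).
December has 31 days (103 left).
January has 31 days (72 left).
February has 28 days (44 left).
March has 31 days (13 left).
13 days into April → 13 April 1998.

13 April 1998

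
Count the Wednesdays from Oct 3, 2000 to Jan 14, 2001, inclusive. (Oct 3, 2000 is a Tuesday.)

Oct 3, 2000 is a Tuesday; the first Wednesday on or after it is Oct 4, 2000 (1 day later).
From Oct 4, 2000 to Jan 14, 2001: 27 + 30 + 31 + 14 = 102 days (rest of Oct, Nov, Dec, Jan).
102 ÷ 7 = 14 full weeks with remainder 4, so 14 more Wednesdays after the first → 15.

15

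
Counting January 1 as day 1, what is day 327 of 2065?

January has 31 days (327 − 31 = 296 remain).
February has 28 days (296 − 28 = 268 remain).
March has 31 days (268 − 31 = 237 remain).
April has 30 days (237 − 30 = 207 remain).
May has 31 days (207 − 31 = 176 remain).
June has 30 days (176 − 30 = 146 remain).
July has 31 days (146 − 31 = 115 remain).
August has 31 days (115 − 31 = 84 remain).
September has 30 days (84 − 30 = 54 remain).
October has 31 days (54 − 31 = 23 remain).
23 into November → November 23.

November 23, 2065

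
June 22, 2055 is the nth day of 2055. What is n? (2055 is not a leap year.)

Days in months before June: 31 + 28 + 31 + 30 + 31 = 151.
Plus 22 days into June → day 173.

173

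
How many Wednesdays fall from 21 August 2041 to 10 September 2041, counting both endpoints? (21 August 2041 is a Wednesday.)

3

21 August 2041 is a Wednesday; the first Wednesday on or after it is 21 August 2041.
From 21 August 2041 to 10 September 2041: 10 + 10 = 20 days (rest of August, September).
20 ÷ 7 = 2 full weeks with remainder 6, so 2 more Wednesdays after the first → 3.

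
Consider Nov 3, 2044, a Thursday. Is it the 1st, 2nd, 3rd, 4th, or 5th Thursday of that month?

1st

Day 3 falls in week ⌈3/7⌉ of the month.
Days 1–7 hold the 1st Thursday, 8–14 the 2nd, 15–21 the 3rd, 22–28 the 4th, 29–31 the 5th.
3 is in the range for the 1st.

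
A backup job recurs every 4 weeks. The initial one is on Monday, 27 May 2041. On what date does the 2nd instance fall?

24 June 2041

The 2nd occurrence is 1 interval after the first: 1 × 28 = 28 days after 27 May 2041.
May has 31 days — 4 days to the end of May leaves 24.
24 days into June → 24 June 2041.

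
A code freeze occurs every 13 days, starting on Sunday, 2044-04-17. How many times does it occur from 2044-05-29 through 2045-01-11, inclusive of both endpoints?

17

Occurrences land 13·i days after 2044-04-17 for i = 0, 1, 2, …
2044-05-29 is 42 days after the start; 42 ÷ 13 = 3 remainder 3; since the remainder is 3, round up to i = 4. First occurrence in the window: #5 on 2044-06-08 (4×13 = 52 days in).
2045-01-11 is 269 days after the start; 269 ÷ 13 = 20 remainder 9. Last occurrence in the window: #21 on 2045-01-02.
Occurrences #5 through #21: 17 in total.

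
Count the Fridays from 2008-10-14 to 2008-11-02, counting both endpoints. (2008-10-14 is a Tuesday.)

3

2008-10-14 is a Tuesday; the first Friday on or after it is 2008-10-17 (3 days later).
From 2008-10-17 to 2008-11-02: 14 + 2 = 16 days (rest of October, November).
16 ÷ 7 = 2 full weeks with remainder 2, so 2 more Fridays after the first → 3.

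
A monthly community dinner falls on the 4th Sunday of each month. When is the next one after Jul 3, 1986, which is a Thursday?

Jul 1986 starts on a Tuesday; its first Sunday is the 6th, so the 4th Sunday is the 27th — Jul 27, 1986.
Jul 27, 1986 is after Jul 3, 1986, so that is the next one.

Jul 27, 1986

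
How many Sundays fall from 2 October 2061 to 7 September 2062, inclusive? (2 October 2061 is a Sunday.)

2 October 2061 is a Sunday; the first Sunday on or after it is 2 October 2061.
From 2 October 2061 to 7 September 2062: 90 + 250 = 340 days (rest of 2061, to 7 September 2062 in 2062).
340 ÷ 7 = 48 full weeks with remainder 4, so 48 more Sundays after the first → 49.

49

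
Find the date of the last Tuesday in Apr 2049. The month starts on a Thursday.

Apr 2049 begins on a Thursday, so the first Tuesday is Apr 6 (5 days later).
Apr 2049 has 30 days. Adding weeks: 6, 13, 20, 27 — the last one ≤ 30 is the 27th.

Apr 27, 2049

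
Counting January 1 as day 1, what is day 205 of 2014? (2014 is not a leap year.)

Jan has 31 days (205 − 31 = 174 remain).
Feb has 28 days (174 − 28 = 146 remain).
Mar has 31 days (146 − 31 = 115 remain).
Apr has 30 days (115 − 30 = 85 remain).
May has 31 days (85 − 31 = 54 remain).
Jun has 30 days (54 − 30 = 24 remain).
24 into Jul → Jul 24.

Jul 24, 2014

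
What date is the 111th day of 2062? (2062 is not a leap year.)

21 April 2062

January has 31 days (111 − 31 = 80 remain).
February has 28 days (80 − 28 = 52 remain).
March has 31 days (52 − 31 = 21 remain).
21 into April → April 21.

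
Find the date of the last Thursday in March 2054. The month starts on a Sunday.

March 2054 begins on a Sunday, so the first Thursday is March 5 (4 days later).
March 2054 has 31 days. Adding weeks: 5, 12, 19, 26 — the last one ≤ 31 is the 26th.

2054-03-26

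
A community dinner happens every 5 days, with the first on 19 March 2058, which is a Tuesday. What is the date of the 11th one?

8 May 2058

The 11th occurrence is 10 intervals after the first: 10 × 5 = 50 days after 19 March 2058.
March has 31 days — 12 days to the end of March leaves 38.
April has 30 days (8 left).
8 days into May → 8 May 2058.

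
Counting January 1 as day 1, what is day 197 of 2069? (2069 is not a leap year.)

January has 31 days (197 − 31 = 166 remain).
February has 28 days (166 − 28 = 138 remain).
March has 31 days (138 − 31 = 107 remain).
April has 30 days (107 − 30 = 77 remain).
May has 31 days (77 − 31 = 46 remain).
June has 30 days (46 − 30 = 16 remain).
16 into July → July 16.

2069-07-16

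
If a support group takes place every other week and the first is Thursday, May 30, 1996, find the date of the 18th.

The 18th occurrence is 17 intervals after the first: 17 × 14 = 238 days after May 30, 1996.
May has 31 days — 1 day to the end of May leaves 237.
June has 30 days (207 left).
July has 31 days (176 left).
August has 31 days (145 left).
September has 30 days (115 left).
October has 31 days (84 left).
November has 30 days (54 left).
December has 31 days (23 left).
23 days into January → January 23, 1997.

January 23, 1997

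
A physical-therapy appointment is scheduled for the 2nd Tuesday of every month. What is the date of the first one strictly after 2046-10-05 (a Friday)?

October 2046 starts on a Monday; its first Tuesday is the 2nd, so the 2nd Tuesday is the 9th — 2046-10-09.
2046-10-09 is after 2046-10-05, so that is the next one.

2046-10-09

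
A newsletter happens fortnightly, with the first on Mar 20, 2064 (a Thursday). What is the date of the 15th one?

The 15th occurrence is 14 intervals after the first: 14 × 14 = 196 days after Mar 20, 2064.
Mar has 31 days — 11 days to the end of Mar leaves 185.
Apr has 30 days (155 left).
May has 31 days (124 left).
Jun has 30 days (94 left).
Jul has 31 days (63 left).
Aug has 31 days (32 left).
Sep has 30 days (2 left).
2 days into Oct → Oct 2, 2064.

Oct 2, 2064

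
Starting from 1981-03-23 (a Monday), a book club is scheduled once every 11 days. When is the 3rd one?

The 3rd occurrence is 2 intervals after the first: 2 × 11 = 22 days after 1981-03-23.
March has 31 days — 8 days to the end of March leaves 14.
14 days into April → 1981-04-14.

1981-04-14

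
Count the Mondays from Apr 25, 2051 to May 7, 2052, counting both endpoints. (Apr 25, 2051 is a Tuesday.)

Apr 25, 2051 is a Tuesday; the first Monday on or after it is May 1, 2051 (6 days later).
From May 1, 2051 to May 7, 2052: 244 + 128 = 372 days (rest of 2051, to May 7, 2052 in 2052).
372 ÷ 7 = 53 full weeks with remainder 1, so 53 more Mondays after the first → 54.

54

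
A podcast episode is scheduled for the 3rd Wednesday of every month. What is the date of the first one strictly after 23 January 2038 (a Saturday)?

January 2038 starts on a Friday; its first Wednesday is the 6th, so the 3rd Wednesday is the 20th — 20 January 2038.
That is not after 23 January 2038, so look at February 2038.
February 2038 starts on a Monday; its first Wednesday is the 3rd, so the 3rd Wednesday is the 17th — 17 February 2038.

17 February 2038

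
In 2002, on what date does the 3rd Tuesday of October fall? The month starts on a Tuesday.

2002-10-15

October 2002 begins on a Tuesday, so the first Tuesday is October 1.
The 3rd Tuesday is 2 weeks later: 1 + 14 = 15.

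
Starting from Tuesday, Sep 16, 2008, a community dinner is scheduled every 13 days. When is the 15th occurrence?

The 15th occurrence is 14 intervals after the first: 14 × 13 = 182 days after Sep 16, 2008.
Sep has 30 days — 14 days to the end of Sep leaves 168.
Oct has 31 days (137 left).
Nov has 30 days (107 left).
Dec has 31 days (76 left).
Jan has 31 days (45 left).
Feb has 28 days (17 left).
17 days into Mar → Mar 17, 2009.

Mar 17, 2009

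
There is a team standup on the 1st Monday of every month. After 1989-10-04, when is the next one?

October 1989 starts on a Sunday, so its 1st Monday is 1989-10-02 (1 day in).
That is not after 1989-10-04, so look at November 1989.
November 1989 starts on a Wednesday, so its 1st Monday is 1989-11-06 (5 days in).

1989-11-06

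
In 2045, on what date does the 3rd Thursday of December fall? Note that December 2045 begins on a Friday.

December 2045 begins on a Friday, so the first Thursday is December 7 (6 days later).
The 3rd Thursday is 2 weeks later: 7 + 14 = 21.

21 December 2045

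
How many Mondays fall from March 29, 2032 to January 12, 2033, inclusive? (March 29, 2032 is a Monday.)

42

March 29, 2032 is a Monday; the first Monday on or after it is March 29, 2032.
From March 29, 2032 to January 12, 2033: 2 + 30 + 31 + 30 + 31 + 31 + 30 + 31 + 30 + 31 + 12 = 289 days (rest of March, April, May, June, July, August, September, October, November, December, January).
289 ÷ 7 = 41 full weeks with remainder 2, so 41 more Mondays after the first → 42.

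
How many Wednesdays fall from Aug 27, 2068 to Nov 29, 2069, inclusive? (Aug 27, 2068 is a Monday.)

66

Aug 27, 2068 is a Monday; the first Wednesday on or after it is Aug 29, 2068 (2 days later).
From Aug 29, 2068 to Nov 29, 2069: 124 + 333 = 457 days (rest of 2068, to Nov 29, 2069 in 2069).
457 ÷ 7 = 65 full weeks with remainder 2, so 65 more Wednesdays after the first → 66.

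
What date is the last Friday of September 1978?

September 1978 begins on a Friday, so the first Friday is September 1.
September 1978 has 30 days. Adding weeks: 1, 8, 15, 22, 29 — the last one ≤ 30 is the 29th.

29 September 1978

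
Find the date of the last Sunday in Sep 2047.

Sep 29, 2047

Sep 2047 begins on a Sunday, so the first Sunday is Sep 1.
Sep 2047 has 30 days. Adding weeks: 1, 8, 15, 22, 29 — the last one ≤ 30 is the 29th.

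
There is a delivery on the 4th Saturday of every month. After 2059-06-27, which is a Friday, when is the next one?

2059-06-28

June 2059 starts on a Sunday; its first Saturday is the 7th, so the 4th Saturday is the 28th — 2059-06-28.
2059-06-28 is after 2059-06-27, so that is the next one.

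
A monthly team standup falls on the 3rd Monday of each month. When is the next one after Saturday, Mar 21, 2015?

Apr 20, 2015

Mar 2015 starts on a Sunday; its first Monday is the 2nd, so the 3rd Monday is the 16th — Mar 16, 2015.
That is not after Mar 21, 2015, so look at Apr 2015.
Apr 2015 starts on a Wednesday; its first Monday is the 6th, so the 3rd Monday is the 20th — Apr 20, 2015.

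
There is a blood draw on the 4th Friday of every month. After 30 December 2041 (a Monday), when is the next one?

24 January 2042

December 2041 starts on a Sunday; its first Friday is the 6th, so the 4th Friday is the 27th — 27 December 2041.
That is not after 30 December 2041, so look at January 2042.
January 2042 starts on a Wednesday; its first Friday is the 3rd, so the 4th Friday is the 24th — 24 January 2042.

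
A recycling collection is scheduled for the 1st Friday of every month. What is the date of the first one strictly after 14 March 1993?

2 April 1993

March 1993 starts on a Monday, so its 1st Friday is 5 March 1993 (4 days in).
That is not after 14 March 1993, so look at April 1993.
April 1993 starts on a Thursday, so its 1st Friday is 2 April 1993 (1 day in).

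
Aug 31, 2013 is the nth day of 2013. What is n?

243

Days in months before Aug: 31 + 28 + 31 + 30 + 31 + 30 + 31 = 212.
Plus 31 days into Aug → day 243.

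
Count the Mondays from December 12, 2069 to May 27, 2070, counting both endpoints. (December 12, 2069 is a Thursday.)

December 12, 2069 is a Thursday; the first Monday on or after it is December 16, 2069 (4 days later).
From December 16, 2069 to May 27, 2070: 15 + 31 + 28 + 31 + 30 + 27 = 162 days (rest of December, January, February, March, April, May).
162 ÷ 7 = 23 full weeks with remainder 1, so 23 more Mondays after the first → 24.

24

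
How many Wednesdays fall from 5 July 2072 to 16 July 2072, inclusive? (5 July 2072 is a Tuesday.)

5 July 2072 is a Tuesday; the first Wednesday on or after it is 6 July 2072 (1 day later).
From 6 July 2072 to 16 July 2072 is 16 − 6 = 10 days.
10 ÷ 7 = 1 full weeks with remainder 3, so 1 more Wednesdays after the first → 2.

2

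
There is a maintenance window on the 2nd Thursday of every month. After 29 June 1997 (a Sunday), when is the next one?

10 July 1997

June 1997 starts on a Sunday; its first Thursday is the 5th, so the 2nd Thursday is the 12th — 12 June 1997.
That is not after 29 June 1997, so look at July 1997.
July 1997 starts on a Tuesday; its first Thursday is the 3rd, so the 2nd Thursday is the 10th — 10 July 1997.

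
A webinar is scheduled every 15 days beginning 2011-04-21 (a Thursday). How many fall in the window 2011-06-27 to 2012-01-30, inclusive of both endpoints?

14

Occurrences land 15·i days after 2011-04-21 for i = 0, 1, 2, …
2011-06-27 is 67 days after the start; 67 ÷ 15 = 4 remainder 7; since the remainder is 7, round up to i = 5. First occurrence in the window: #6 on 2011-07-05 (5×15 = 75 days in).
2012-01-30 is 284 days after the start; 284 ÷ 15 = 18 remainder 14. Last occurrence in the window: #19 on 2012-01-16.
Occurrences #6 through #19: 14 in total.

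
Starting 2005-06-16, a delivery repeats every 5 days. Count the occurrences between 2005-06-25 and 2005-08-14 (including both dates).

10

Occurrences land 5·i days after 2005-06-16 for i = 0, 1, 2, …
2005-06-25 is 9 days after the start; 9 ÷ 5 = 1 remainder 4; since the remainder is 4, round up to i = 2. First occurrence in the window: #3 on 2005-06-26 (2×5 = 10 days in).
2005-08-14 is 59 days after the start; 59 ÷ 5 = 11 remainder 4. Last occurrence in the window: #12 on 2005-08-10.
Occurrences #3 through #12: 10 in total.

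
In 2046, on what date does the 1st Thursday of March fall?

March 1, 2046

March 2046 begins on a Thursday, so the first Thursday is March 1.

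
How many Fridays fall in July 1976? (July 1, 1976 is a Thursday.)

5

July 1, 1976 is a Thursday; the first Friday on or after it is July 2, 1976 (1 day later).
From July 2, 1976 to July 31, 1976 is 31 − 2 = 29 days.
29 ÷ 7 = 4 full weeks with remainder 1, so 4 more Fridays after the first → 5.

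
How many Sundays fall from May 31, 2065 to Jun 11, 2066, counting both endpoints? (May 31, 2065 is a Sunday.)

May 31, 2065 is a Sunday; the first Sunday on or after it is May 31, 2065.
From May 31, 2065 to Jun 11, 2066: 214 + 162 = 376 days (rest of 2065, to Jun 11, 2066 in 2066).
376 ÷ 7 = 53 full weeks with remainder 5, so 53 more Sundays after the first → 54.

54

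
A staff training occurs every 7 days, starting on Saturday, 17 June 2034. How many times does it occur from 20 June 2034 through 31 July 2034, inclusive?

6

Occurrences land 7·i days after 17 June 2034 for i = 0, 1, 2, …
20 June 2034 is 3 days after the start; 3 ÷ 7 = 0 remainder 3; since the remainder is 3, round up to i = 1. First occurrence in the window: #2 on 24 June 2034 (1×7 = 7 days in).
31 July 2034 is 44 days after the start; 44 ÷ 7 = 6 remainder 2. Last occurrence in the window: #7 on 29 July 2034.
Occurrences #2 through #7: 6 in total.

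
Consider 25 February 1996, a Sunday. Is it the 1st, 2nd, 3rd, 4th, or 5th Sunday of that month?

4th

Day 25 falls in week ⌈25/7⌉ of the month.
Days 1–7 hold the 1st Sunday, 8–14 the 2nd, 15–21 the 3rd, 22–28 the 4th, 29–31 the 5th.
25 is in the range for the 4th.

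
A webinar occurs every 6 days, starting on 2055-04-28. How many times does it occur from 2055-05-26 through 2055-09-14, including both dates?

19

Occurrences land 6·i days after 2055-04-28 for i = 0, 1, 2, …
2055-05-26 is 28 days after the start; 28 ÷ 6 = 4 remainder 4; since the remainder is 4, round up to i = 5. First occurrence in the window: #6 on 2055-05-28 (5×6 = 30 days in).
2055-09-14 is 139 days after the start; 139 ÷ 6 = 23 remainder 1. Last occurrence in the window: #24 on 2055-09-13.
Occurrences #6 through #24: 19 in total.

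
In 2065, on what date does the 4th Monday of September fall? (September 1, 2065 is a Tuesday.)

2065-09-28

September 2065 begins on a Tuesday, so the first Monday is September 7 (6 days later).
The 4th Monday is 3 weeks later: 7 + 21 = 28.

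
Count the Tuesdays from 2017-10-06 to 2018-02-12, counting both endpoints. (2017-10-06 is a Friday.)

18

2017-10-06 is a Friday; the first Tuesday on or after it is 2017-10-10 (4 days later).
From 2017-10-10 to 2018-02-12: 21 + 30 + 31 + 31 + 12 = 125 days (rest of October, November, December, January, February).
125 ÷ 7 = 17 full weeks with remainder 6, so 17 more Tuesdays after the first → 18.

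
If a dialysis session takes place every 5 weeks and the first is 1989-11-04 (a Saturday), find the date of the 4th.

1990-02-17

The 4th occurrence is 3 intervals after the first: 3 × 35 = 105 days after 1989-11-04.
November has 30 days — 26 days to the end of November leaves 79.
December has 31 days (48 left).
January has 31 days (17 left).
17 days into February → 1990-02-17.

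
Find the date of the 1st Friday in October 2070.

2070-10-03

October 2070 begins on a Wednesday, so the first Friday is October 3 (2 days later).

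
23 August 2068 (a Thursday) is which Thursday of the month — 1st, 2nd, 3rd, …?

4th

Day 23 falls in week ⌈23/7⌉ of the month.
Days 1–7 hold the 1st Thursday, 8–14 the 2nd, 15–21 the 3rd, 22–28 the 4th, 29–31 the 5th.
23 is in the range for the 4th.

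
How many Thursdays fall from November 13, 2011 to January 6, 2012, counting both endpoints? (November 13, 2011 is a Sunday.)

8

November 13, 2011 is a Sunday; the first Thursday on or after it is November 17, 2011 (4 days later).
From November 17, 2011 to January 6, 2012: 13 + 31 + 6 = 50 days (rest of November, December, January).
50 ÷ 7 = 7 full weeks with remainder 1, so 7 more Thursdays after the first → 8.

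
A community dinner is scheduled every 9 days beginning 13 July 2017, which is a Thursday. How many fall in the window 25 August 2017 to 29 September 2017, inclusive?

4

Occurrences land 9·i days after 13 July 2017 for i = 0, 1, 2, …
25 August 2017 is 43 days after the start; 43 ÷ 9 = 4 remainder 7; since the remainder is 7, round up to i = 5. First occurrence in the window: #6 on 27 August 2017 (5×9 = 45 days in).
29 September 2017 is 78 days after the start; 78 ÷ 9 = 8 remainder 6. Last occurrence in the window: #9 on 23 September 2017.
Occurrences #6 through #9: 4 in total.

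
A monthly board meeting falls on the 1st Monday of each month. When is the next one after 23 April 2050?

2 May 2050

April 2050 starts on a Friday, so its 1st Monday is 4 April 2050 (3 days in).
That is not after 23 April 2050, so look at May 2050.
May 2050 starts on a Sunday, so its 1st Monday is 2 May 2050 (1 day in).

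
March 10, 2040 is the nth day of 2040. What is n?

Days in months before March: 31 + 29 = 60.
Plus 10 days into March → day 70.

70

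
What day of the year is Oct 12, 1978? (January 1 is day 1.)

285

Days in months before Oct: 31 + 28 + 31 + 30 + 31 + 30 + 31 + 31 + 30 = 273.
Plus 12 days into Oct → day 285.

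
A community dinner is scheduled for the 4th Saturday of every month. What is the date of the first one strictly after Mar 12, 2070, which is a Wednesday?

Mar 2070 starts on a Saturday; its first Saturday is the 1st, so the 4th Saturday is the 22nd — Mar 22, 2070.
Mar 22, 2070 is after Mar 12, 2070, so that is the next one.

Mar 22, 2070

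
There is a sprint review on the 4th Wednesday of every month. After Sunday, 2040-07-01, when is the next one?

July 2040 starts on a Sunday; its first Wednesday is the 4th, so the 4th Wednesday is the 25th — 2040-07-25.
2040-07-25 is after 2040-07-01, so that is the next one.

2040-07-25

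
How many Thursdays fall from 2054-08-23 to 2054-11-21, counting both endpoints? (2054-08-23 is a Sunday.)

2054-08-23 is a Sunday; the first Thursday on or after it is 2054-08-27 (4 days later).
From 2054-08-27 to 2054-11-21: 4 + 30 + 31 + 21 = 86 days (rest of August, September, October, November).
86 ÷ 7 = 12 full weeks with remainder 2, so 12 more Thursdays after the first → 13.

13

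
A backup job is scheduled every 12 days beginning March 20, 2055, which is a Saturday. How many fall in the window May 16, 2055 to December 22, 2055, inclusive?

19

Occurrences land 12·i days after March 20, 2055 for i = 0, 1, 2, …
May 16, 2055 is 57 days after the start; 57 ÷ 12 = 4 remainder 9; since the remainder is 9, round up to i = 5. First occurrence in the window: #6 on May 19, 2055 (5×12 = 60 days in).
December 22, 2055 is 277 days after the start; 277 ÷ 12 = 23 remainder 1. Last occurrence in the window: #24 on December 21, 2055.
Occurrences #6 through #24: 19 in total.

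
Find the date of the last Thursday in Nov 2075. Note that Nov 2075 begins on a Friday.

Nov 2075 begins on a Friday, so the first Thursday is Nov 7 (6 days later).
Nov 2075 has 30 days. Adding weeks: 7, 14, 21, 28 — the last one ≤ 30 is the 28th.

Nov 28, 2075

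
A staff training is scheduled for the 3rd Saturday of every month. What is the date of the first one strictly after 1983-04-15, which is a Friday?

April 1983 starts on a Friday; its first Saturday is the 2nd, so the 3rd Saturday is the 16th — 1983-04-16.
1983-04-16 is after 1983-04-15, so that is the next one.

1983-04-16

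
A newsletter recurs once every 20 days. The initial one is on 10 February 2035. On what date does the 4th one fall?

The 4th occurrence is 3 intervals after the first: 3 × 20 = 60 days after 10 February 2035.
February has 28 days — 18 days to the end of February leaves 42.
March has 31 days (11 left).
11 days into April → 11 April 2035.

11 April 2035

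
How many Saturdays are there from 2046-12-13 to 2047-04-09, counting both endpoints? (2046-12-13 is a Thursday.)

17

2046-12-13 is a Thursday; the first Saturday on or after it is 2046-12-15 (2 days later).
From 2046-12-15 to 2047-04-09: 16 + 31 + 28 + 31 + 9 = 115 days (rest of December, January, February, March, April).
115 ÷ 7 = 16 full weeks with remainder 3, so 16 more Saturdays after the first → 17.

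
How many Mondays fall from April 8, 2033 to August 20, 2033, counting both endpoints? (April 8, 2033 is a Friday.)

April 8, 2033 is a Friday; the first Monday on or after it is April 11, 2033 (3 days later).
From April 11, 2033 to August 20, 2033: 19 + 31 + 30 + 31 + 20 = 131 days (rest of April, May, June, July, August).
131 ÷ 7 = 18 full weeks with remainder 5, so 18 more Mondays after the first → 19.

19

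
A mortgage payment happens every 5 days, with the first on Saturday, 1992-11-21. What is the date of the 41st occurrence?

The 41st occurrence is 40 intervals after the first: 40 × 5 = 200 days after 1992-11-21.
November has 30 days — 9 days to the end of November leaves 191.
December has 31 days (160 left).
January has 31 days (129 left).
February has 28 days (101 left).
March has 31 days (70 left).
April has 30 days (40 left).
May has 31 days (9 left).
9 days into June → 1993-06-09.

1993-06-09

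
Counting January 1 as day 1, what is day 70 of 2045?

March 11, 2045

January has 31 days (70 − 31 = 39 remain).
February has 28 days (39 − 28 = 11 remain).
11 into March → March 11.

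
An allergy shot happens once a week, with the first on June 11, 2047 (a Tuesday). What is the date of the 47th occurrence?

April 28, 2048

The 47th occurrence is 46 intervals after the first: 46 × 7 = 322 days after June 11, 2047.
June has 30 days — 19 days to the end of June leaves 303.
July has 31 days (272 left).
August has 31 days (241 left).
September has 30 days (211 left).
October has 31 days (180 left).
November has 30 days (150 left).
December has 31 days (119 left).
January has 31 days (88 left).
February has 29 days (59 left).
March has 31 days (28 left).
28 days into April → April 28, 2048.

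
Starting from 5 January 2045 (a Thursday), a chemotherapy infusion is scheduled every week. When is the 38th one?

21 September 2045

The 38th occurrence is 37 intervals after the first: 37 × 7 = 259 days after 5 January 2045.
January has 31 days — 26 days to the end of January leaves 233.
February has 28 days (205 left).
March has 31 days (174 left).
April has 30 days (144 left).
May has 31 days (113 left).
June has 30 days (83 left).
July has 31 days (52 left).
August has 31 days (21 left).
21 days into September → 21 September 2045.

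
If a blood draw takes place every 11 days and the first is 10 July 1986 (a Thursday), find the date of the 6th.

The 6th occurrence is 5 intervals after the first: 5 × 11 = 55 days after 10 July 1986.
July has 31 days — 21 days to the end of July leaves 34.
August has 31 days (3 left).
3 days into September → 3 September 1986.

3 September 1986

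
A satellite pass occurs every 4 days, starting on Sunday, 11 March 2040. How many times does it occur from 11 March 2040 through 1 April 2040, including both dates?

Occurrences land 4·i days after 11 March 2040 for i = 0, 1, 2, …
The window opens on the start date, so the first occurrence inside is #1 on 11 March 2040.
1 April 2040 is 21 days after the start; 21 ÷ 4 = 5 remainder 1. Last occurrence in the window: #6 on 31 March 2040.
Occurrences #1 through #6: 6 in total.

6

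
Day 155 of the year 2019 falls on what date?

January has 31 days (155 − 31 = 124 remain).
February has 28 days (124 − 28 = 96 remain).
March has 31 days (96 − 31 = 65 remain).
April has 30 days (65 − 30 = 35 remain).
May has 31 days (35 − 31 = 4 remain).
4 into June → June 4.

2019-06-04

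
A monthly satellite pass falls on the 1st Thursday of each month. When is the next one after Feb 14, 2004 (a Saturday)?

Feb 2004 starts on a Sunday, so its 1st Thursday is Feb 5, 2004 (4 days in).
That is not after Feb 14, 2004, so look at Mar 2004.
Mar 2004 starts on a Monday, so its 1st Thursday is Mar 4, 2004 (3 days in).

Mar 4, 2004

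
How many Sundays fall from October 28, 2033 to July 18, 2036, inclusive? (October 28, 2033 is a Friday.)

142

October 28, 2033 is a Friday; the first Sunday on or after it is October 30, 2033 (2 days later).
From October 30, 2033 to July 18, 2036: 62 + 365 + 365 + 200 = 992 days (rest of 2033, 2034, 2035, to July 18, 2036 in 2036).
992 ÷ 7 = 141 full weeks with remainder 5, so 141 more Sundays after the first → 142.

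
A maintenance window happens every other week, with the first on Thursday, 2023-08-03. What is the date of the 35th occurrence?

The 35th occurrence is 34 intervals after the first: 34 × 14 = 476 days after 2023-08-03.
August has 31 days — 28 days to the end of August leaves 448.
From end of August to end of 2023 is 122 days (326 left).
January has 31 days (295 left).
February has 29 days (266 left).
March has 31 days (235 left).
April has 30 days (205 left).
May has 31 days (174 left).
June has 30 days (144 left).
July has 31 days (113 left).
August has 31 days (82 left).
September has 30 days (52 left).
October has 31 days (21 left).
21 days into November → 2024-11-21.

2024-11-21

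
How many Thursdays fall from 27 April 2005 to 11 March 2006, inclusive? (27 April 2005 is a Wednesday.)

46

27 April 2005 is a Wednesday; the first Thursday on or after it is 28 April 2005 (1 day later).
From 28 April 2005 to 11 March 2006: 247 + 70 = 317 days (rest of 2005, to 11 March 2006 in 2006).
317 ÷ 7 = 45 full weeks with remainder 2, so 45 more Thursdays after the first → 46.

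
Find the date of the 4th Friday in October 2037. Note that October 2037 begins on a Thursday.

October 2037 begins on a Thursday, so the first Friday is October 2 (1 day later).
The 4th Friday is 3 weeks later: 2 + 21 = 23.

23 October 2037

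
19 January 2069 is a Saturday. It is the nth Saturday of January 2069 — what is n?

Day 19 falls in week ⌈19/7⌉ of the month.
Days 1–7 hold the 1st Saturday, 8–14 the 2nd, 15–21 the 3rd, 22–28 the 4th, 29–31 the 5th.
19 is in the range for the 3rd.

3rd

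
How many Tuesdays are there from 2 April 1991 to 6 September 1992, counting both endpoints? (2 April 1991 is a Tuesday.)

2 April 1991 is a Tuesday; the first Tuesday on or after it is 2 April 1991.
From 2 April 1991 to 6 September 1992: 273 + 250 = 523 days (rest of 1991, to 6 September 1992 in 1992).
523 ÷ 7 = 74 full weeks with remainder 5, so 74 more Tuesdays after the first → 75.

75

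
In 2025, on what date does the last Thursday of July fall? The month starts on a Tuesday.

31 July 2025

July 2025 begins on a Tuesday, so the first Thursday is July 3 (2 days later).
July 2025 has 31 days. Adding weeks: 3, 10, 17, 24, 31 — the last one ≤ 31 is the 31st.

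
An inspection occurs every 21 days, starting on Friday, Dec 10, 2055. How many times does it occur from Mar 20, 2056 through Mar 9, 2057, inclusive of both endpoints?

Occurrences land 21·i days after Dec 10, 2055 for i = 0, 1, 2, …
Mar 20, 2056 is 101 days after the start; 101 ÷ 21 = 4 remainder 17; since the remainder is 17, round up to i = 5. First occurrence in the window: #6 on Mar 24, 2056 (5×21 = 105 days in).
Mar 9, 2057 is 455 days after the start; 455 ÷ 21 = 21 remainder 14. Last occurrence in the window: #22 on Feb 23, 2057.
Occurrences #6 through #22: 17 in total.

17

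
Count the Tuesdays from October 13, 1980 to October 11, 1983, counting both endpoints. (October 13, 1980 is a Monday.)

October 13, 1980 is a Monday; the first Tuesday on or after it is October 14, 1980 (1 day later).
From October 14, 1980 to October 11, 1983: 78 + 365 + 365 + 284 = 1092 days (rest of 1980, 1981, 1982, to October 11, 1983 in 1983).
1092 ÷ 7 = 156 full weeks with remainder 0, so 156 more Tuesdays after the first → 157.

157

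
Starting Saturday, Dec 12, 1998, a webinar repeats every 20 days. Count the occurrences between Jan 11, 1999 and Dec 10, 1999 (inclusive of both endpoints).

Occurrences land 20·i days after Dec 12, 1998 for i = 0, 1, 2, …
Jan 11, 1999 is 30 days after the start; 30 ÷ 20 = 1 remainder 10; since the remainder is 10, round up to i = 2. First occurrence in the window: #3 on Jan 21, 1999 (2×20 = 40 days in).
Dec 10, 1999 is 363 days after the start; 363 ÷ 20 = 18 remainder 3. Last occurrence in the window: #19 on Dec 7, 1999.
Occurrences #3 through #19: 17 in total.

17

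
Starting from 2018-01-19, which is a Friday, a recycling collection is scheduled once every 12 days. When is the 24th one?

The 24th occurrence is 23 intervals after the first: 23 × 12 = 276 days after 2018-01-19.
January has 31 days — 12 days to the end of January leaves 264.
February has 28 days (236 left).
March has 31 days (205 left).
April has 30 days (175 left).
May has 31 days (144 left).
June has 30 days (114 left).
July has 31 days (83 left).
August has 31 days (52 left).
September has 30 days (22 left).
22 days into October → 2018-10-22.

2018-10-22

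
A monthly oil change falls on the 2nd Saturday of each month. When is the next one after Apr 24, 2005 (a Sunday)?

Apr 2005 starts on a Friday; its first Saturday is the 2nd, so the 2nd Saturday is the 9th — Apr 9, 2005.
That is not after Apr 24, 2005, so look at May 2005.
May 2005 starts on a Sunday; its first Saturday is the 7th, so the 2nd Saturday is the 14th — May 14, 2005.

May 14, 2005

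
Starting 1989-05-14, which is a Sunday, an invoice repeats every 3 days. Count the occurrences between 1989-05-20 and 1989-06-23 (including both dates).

Occurrences land 3·i days after 1989-05-14 for i = 0, 1, 2, …
1989-05-20 is 6 days after the start; 6 ÷ 3 = 2 remainder 0. First occurrence in the window: #3 on 1989-05-20 (2×3 = 6 days in).
1989-06-23 is 40 days after the start; 40 ÷ 3 = 13 remainder 1. Last occurrence in the window: #14 on 1989-06-22.
Occurrences #3 through #14: 12 in total.

12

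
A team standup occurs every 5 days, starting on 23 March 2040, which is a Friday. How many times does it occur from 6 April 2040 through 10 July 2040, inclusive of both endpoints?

Occurrences land 5·i days after 23 March 2040 for i = 0, 1, 2, …
6 April 2040 is 14 days after the start; 14 ÷ 5 = 2 remainder 4; since the remainder is 4, round up to i = 3. First occurrence in the window: #4 on 7 April 2040 (3×5 = 15 days in).
10 July 2040 is 109 days after the start; 109 ÷ 5 = 21 remainder 4. Last occurrence in the window: #22 on 6 July 2040.
Occurrences #4 through #22: 19 in total.

19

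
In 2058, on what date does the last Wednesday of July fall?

July 31, 2058

July 2058 begins on a Monday, so the first Wednesday is July 3 (2 days later).
July 2058 has 31 days. Adding weeks: 3, 10, 17, 24, 31 — the last one ≤ 31 is the 31st.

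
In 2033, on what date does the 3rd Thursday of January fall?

20 January 2033

The first Thursday of January 2033 is January 6.
The 3rd Thursday is 2 weeks later: 6 + 14 = 20.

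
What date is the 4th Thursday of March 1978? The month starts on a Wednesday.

March 23, 1978

March 1978 begins on a Wednesday, so the first Thursday is March 2 (1 day later).
The 4th Thursday is 3 weeks later: 2 + 21 = 23.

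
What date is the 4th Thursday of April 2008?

April 2008 begins on a Tuesday, so the first Thursday is April 3 (2 days later).
The 4th Thursday is 3 weeks later: 3 + 21 = 24.

24 April 2008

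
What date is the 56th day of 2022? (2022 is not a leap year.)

Jan has 31 days (56 − 31 = 25 remain).
25 into Feb → Feb 25.

Feb 25, 2022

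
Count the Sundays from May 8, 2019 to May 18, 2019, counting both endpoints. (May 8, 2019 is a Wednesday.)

May 8, 2019 is a Wednesday; the first Sunday on or after it is May 12, 2019 (4 days later).
From May 12, 2019 to May 18, 2019 is 18 − 12 = 6 days.
6 ÷ 7 = 0 full weeks with remainder 6, so 0 more Sundays after the first → 1.

1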